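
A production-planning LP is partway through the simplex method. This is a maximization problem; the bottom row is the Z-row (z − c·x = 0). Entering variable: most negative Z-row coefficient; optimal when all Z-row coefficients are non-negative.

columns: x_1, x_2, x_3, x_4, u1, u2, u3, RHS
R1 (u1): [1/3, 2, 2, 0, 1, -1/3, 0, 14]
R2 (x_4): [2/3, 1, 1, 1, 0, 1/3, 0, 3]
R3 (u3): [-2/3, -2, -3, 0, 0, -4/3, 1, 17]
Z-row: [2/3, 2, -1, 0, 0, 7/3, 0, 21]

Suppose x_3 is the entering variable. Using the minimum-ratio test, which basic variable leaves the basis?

x_4

Column x_3 entries and ratios — u1: 14/2 = 7; x_4: 3/1 = 3; u3: -3 ≤ 0, skip.
Smallest ratio is 3 in the row of x_4, so x_4 leaves.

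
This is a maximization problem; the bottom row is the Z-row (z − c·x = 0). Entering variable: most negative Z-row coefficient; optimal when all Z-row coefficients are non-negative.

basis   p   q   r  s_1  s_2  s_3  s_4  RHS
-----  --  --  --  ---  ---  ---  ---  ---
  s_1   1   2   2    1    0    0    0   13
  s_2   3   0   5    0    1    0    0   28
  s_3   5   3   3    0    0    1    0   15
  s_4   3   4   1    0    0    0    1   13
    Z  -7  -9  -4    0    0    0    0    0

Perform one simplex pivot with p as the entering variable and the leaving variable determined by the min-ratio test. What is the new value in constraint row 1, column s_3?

Ratio test on column p — row 1: 13/1 = 13; row 2: 28/3 = 28/3; row 3: 15/5 = 3; row 4: 13/3 = 13/3. Minimum is 3 at row 3 (s_3 leaves); pivot element 5.
Divide row 3 by 5; eliminate column p from the other rows.
Row 1 update in column s_3: 0 − 1·(1/5) = -1/5.

-1/5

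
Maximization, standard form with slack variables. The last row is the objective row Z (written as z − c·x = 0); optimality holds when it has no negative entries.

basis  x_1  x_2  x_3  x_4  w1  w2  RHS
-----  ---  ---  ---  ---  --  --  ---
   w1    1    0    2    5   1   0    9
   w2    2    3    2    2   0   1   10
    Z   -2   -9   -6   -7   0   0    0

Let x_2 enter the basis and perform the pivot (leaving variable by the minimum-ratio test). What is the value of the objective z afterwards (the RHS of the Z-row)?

Ratio test on column x_2 — row 1: entry 0 ≤ 0; row 2: 10/3 = 10/3. Minimum is 10/3 at row 2 (w2 leaves); pivot element 3.
Pivot on row 2; the Z-row RHS becomes 0 − (-9)·(10/3) = 30.

30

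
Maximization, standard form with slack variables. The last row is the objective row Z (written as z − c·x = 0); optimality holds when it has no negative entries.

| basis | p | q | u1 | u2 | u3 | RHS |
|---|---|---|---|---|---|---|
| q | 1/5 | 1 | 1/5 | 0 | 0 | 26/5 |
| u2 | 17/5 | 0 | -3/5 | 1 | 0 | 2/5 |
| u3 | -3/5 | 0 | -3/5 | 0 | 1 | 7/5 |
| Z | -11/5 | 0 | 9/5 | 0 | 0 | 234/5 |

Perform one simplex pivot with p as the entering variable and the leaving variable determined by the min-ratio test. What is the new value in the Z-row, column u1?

Ratio test on column p — row 1: (26/5)/(1/5) = 26; row 2: (2/5)/(17/5) = 2/17; row 3: entry -3/5 ≤ 0. Minimum is 2/17 at row 2 (u2 leaves); pivot element 17/5.
Divide row 2 by 17/5; eliminate column p from the other rows.
Z-row update in column u1: 9/5 − (-11/5)·(-3/17) = 24/17.

24/17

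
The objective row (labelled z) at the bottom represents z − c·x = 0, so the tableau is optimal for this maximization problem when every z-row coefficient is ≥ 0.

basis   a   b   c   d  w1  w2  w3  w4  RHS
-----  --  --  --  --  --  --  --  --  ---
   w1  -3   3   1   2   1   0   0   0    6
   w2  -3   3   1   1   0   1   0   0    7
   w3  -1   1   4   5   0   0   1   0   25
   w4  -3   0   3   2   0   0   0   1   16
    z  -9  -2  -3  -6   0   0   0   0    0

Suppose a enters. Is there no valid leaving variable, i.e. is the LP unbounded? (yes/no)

yes

Every constraint-row entry in column a is ≤ 0, so increasing a is unbounded.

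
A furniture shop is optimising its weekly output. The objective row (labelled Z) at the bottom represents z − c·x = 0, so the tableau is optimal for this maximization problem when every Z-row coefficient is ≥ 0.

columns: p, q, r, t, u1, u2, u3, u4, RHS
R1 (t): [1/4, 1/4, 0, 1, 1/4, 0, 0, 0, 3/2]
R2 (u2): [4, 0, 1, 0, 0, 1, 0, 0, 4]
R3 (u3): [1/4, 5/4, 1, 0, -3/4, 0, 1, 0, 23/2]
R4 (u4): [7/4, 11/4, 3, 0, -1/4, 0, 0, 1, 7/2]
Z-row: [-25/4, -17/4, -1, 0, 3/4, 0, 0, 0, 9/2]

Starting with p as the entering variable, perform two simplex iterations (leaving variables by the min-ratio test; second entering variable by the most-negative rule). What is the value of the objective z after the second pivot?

148/11

Ratio test on column p — row 1: (3/2)/(1/4) = 6; row 2: 4/4 = 1; row 3: (23/2)/(1/4) = 46; row 4: (7/2)/(7/4) = 2. Minimum is 1 at row 2 (u2 leaves); pivot element 4.
Pivot on row 2; the Z-row RHS becomes 9/2 − (-25/4)·1 = 43/4.
Next entering variable (most negative Z-row entry -17/4): q.
Ratio test on column q — row 1: (5/4)/(1/4) = 5; row 2: entry 0 ≤ 0; row 3: (45/4)/(5/4) = 9; row 4: (7/4)/(11/4) = 7/11. Minimum is 7/11 at row 4 (u4 leaves); pivot element 11/4.
After the second pivot the Z-row RHS is 43/4 − (-17/4)·(7/11) = 148/11.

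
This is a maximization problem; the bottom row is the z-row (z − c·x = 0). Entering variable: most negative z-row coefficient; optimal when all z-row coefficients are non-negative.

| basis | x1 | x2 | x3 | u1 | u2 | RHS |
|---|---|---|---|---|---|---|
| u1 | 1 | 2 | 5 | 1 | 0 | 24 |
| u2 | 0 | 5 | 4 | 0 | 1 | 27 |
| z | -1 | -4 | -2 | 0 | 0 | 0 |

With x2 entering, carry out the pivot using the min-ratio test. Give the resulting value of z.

Ratio test on column x2 — row 1: 24/2 = 12; row 2: 27/5 = 27/5. Minimum is 27/5 at row 2 (u2 leaves); pivot element 5.
Pivot on row 2; the z-row RHS becomes 0 − (-4)·(27/5) = 108/5.

108/5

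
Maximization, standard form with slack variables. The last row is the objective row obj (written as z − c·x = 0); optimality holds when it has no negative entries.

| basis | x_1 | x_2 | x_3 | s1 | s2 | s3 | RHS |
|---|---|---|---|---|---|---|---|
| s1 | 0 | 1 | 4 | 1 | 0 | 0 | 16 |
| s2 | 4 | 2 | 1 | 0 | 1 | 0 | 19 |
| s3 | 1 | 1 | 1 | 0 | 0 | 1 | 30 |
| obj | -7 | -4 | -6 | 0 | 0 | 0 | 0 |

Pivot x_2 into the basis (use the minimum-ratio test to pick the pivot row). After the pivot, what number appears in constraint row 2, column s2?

1/2

Ratio test on column x_2 — row 1: 16/1 = 16; row 2: 19/2 = 19/2; row 3: 30/1 = 30. Minimum is 19/2 at row 2 (s2 leaves); pivot element 2.
Divide row 2 by 2; eliminate column x_2 from the other rows.
In the new row 2, the s2 entry is the old entry divided by the pivot: 1/2 = 1/2.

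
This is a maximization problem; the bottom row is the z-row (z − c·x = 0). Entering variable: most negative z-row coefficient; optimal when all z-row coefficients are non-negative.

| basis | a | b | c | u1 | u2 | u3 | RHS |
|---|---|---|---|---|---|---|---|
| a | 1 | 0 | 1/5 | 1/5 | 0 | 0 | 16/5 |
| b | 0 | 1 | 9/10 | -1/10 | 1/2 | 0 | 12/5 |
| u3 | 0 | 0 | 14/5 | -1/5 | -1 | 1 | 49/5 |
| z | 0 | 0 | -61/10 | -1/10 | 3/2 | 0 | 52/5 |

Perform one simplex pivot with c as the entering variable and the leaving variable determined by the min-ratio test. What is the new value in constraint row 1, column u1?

Ratio test on column c — row 1: (16/5)/(1/5) = 16; row 2: (12/5)/(9/10) = 8/3; row 3: (49/5)/(14/5) = 7/2. Minimum is 8/3 at row 2 (b leaves); pivot element 9/10.
Divide row 2 by 9/10; eliminate column c from the other rows.
Row 1 update in column u1: 1/5 − (1/5)·(-1/9) = 2/9.

2/9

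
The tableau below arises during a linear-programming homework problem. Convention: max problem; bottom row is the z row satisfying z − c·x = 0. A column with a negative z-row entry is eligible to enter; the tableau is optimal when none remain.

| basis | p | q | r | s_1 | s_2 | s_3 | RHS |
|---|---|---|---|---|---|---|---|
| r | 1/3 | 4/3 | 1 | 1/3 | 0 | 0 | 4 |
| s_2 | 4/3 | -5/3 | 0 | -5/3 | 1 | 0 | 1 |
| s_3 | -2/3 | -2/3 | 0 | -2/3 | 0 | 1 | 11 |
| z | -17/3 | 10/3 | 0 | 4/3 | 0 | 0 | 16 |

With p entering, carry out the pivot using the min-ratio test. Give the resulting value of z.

81/4

Ratio test on column p — row 1: 4/(1/3) = 12; row 2: 1/(4/3) = 3/4; row 3: entry -2/3 ≤ 0. Minimum is 3/4 at row 2 (s_2 leaves); pivot element 4/3.
Pivot on row 2; the z-row RHS becomes 16 − (-17/3)·(3/4) = 81/4.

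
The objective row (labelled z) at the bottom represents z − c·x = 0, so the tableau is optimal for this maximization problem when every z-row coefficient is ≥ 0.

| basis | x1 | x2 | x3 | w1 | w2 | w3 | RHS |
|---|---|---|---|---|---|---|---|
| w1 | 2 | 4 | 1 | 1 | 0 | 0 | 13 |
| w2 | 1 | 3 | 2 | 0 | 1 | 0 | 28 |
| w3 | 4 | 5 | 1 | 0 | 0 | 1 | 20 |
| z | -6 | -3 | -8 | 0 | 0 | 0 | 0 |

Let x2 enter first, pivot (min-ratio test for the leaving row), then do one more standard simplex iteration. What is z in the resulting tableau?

Ratio test on column x2 — row 1: 13/4 = 13/4; row 2: 28/3 = 28/3; row 3: 20/5 = 4. Minimum is 13/4 at row 1 (w1 leaves); pivot element 4.
Pivot on row 1; the z-row RHS becomes 0 − (-3)·(13/4) = 39/4.
Next entering variable (most negative z-row entry -29/4): x3.
Ratio test on column x3 — row 1: (13/4)/(1/4) = 13; row 2: (73/4)/(5/4) = 73/5; row 3: entry -1/4 ≤ 0. Minimum is 13 at row 1 (x2 leaves); pivot element 1/4.
After the second pivot the z-row RHS is 39/4 − (-29/4)·13 = 104.

104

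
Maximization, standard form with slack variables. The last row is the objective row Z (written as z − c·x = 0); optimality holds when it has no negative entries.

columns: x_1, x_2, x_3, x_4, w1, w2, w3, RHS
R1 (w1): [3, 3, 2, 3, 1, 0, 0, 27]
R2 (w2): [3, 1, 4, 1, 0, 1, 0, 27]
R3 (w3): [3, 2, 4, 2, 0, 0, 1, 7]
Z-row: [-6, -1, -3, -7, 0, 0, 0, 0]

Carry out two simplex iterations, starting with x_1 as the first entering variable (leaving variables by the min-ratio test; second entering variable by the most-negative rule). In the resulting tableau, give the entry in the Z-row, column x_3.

Ratio test on column x_1 — row 1: 27/3 = 9; row 2: 27/3 = 9; row 3: 7/3 = 7/3. Minimum is 7/3 at row 3 (w3 leaves); pivot element 3.
Divide row 3 by 3; eliminate column x_1 from the other rows.
Second iteration: most negative Z-row entry is -3 in column x_4, so x_4 enters.
Ratio test on column x_4 — row 1: 20/1 = 20; row 2: entry -1 ≤ 0; row 3: (7/3)/(2/3) = 7/2. Minimum is 7/2 at row 3 (x_1 leaves); pivot element 2/3.
Divide row 3 by 2/3; eliminate column x_4 from the other rows.
After both pivots, the entry at the Z-row, column x_3 is 11.

11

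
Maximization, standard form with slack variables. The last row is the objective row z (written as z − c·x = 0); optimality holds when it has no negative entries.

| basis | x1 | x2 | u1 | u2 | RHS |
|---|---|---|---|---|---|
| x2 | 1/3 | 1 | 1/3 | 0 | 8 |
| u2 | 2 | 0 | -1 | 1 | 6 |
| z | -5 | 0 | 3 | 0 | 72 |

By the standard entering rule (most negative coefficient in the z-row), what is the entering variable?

x1

Negative z-row entries: x1: -5.
The most negative is -5 in column x1, so x1 enters.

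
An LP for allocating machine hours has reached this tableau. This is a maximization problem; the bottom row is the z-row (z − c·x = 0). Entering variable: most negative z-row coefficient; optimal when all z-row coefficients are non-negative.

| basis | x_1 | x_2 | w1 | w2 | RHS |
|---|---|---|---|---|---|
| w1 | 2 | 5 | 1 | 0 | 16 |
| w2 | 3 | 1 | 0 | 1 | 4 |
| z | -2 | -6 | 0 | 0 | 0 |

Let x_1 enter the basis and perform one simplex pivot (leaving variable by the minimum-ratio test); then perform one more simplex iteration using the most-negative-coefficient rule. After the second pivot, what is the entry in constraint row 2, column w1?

Ratio test on column x_1 — row 1: 16/2 = 8; row 2: 4/3 = 4/3. Minimum is 4/3 at row 2 (w2 leaves); pivot element 3.
Divide row 2 by 3; eliminate column x_1 from the other rows.
Second iteration: most negative z-row entry is -16/3 in column x_2, so x_2 enters.
Ratio test on column x_2 — row 1: (40/3)/(13/3) = 40/13; row 2: (4/3)/(1/3) = 4. Minimum is 40/13 at row 1 (w1 leaves); pivot element 13/3.
Divide row 1 by 13/3; eliminate column x_2 from the other rows.
After both pivots, the entry at constraint row 2, column w1 is -1/13.

-1/13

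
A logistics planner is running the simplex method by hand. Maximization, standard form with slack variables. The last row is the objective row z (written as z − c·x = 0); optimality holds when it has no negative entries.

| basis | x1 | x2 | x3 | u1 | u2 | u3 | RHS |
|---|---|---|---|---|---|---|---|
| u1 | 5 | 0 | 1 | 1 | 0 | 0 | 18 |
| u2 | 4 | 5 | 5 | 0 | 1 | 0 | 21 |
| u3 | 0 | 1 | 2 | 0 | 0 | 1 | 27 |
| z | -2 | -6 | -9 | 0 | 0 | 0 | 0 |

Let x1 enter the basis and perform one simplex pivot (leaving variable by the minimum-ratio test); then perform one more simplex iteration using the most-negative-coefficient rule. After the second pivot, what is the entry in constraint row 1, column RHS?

Ratio test on column x1 — row 1: 18/5 = 18/5; row 2: 21/4 = 21/4; row 3: entry 0 ≤ 0. Minimum is 18/5 at row 1 (u1 leaves); pivot element 5.
Divide row 1 by 5; eliminate column x1 from the other rows.
Second iteration: most negative z-row entry is -43/5 in column x3, so x3 enters.
Ratio test on column x3 — row 1: (18/5)/(1/5) = 18; row 2: (33/5)/(21/5) = 11/7; row 3: 27/2 = 27/2. Minimum is 11/7 at row 2 (u2 leaves); pivot element 21/5.
Divide row 2 by 21/5; eliminate column x3 from the other rows.
After both pivots, the entry at constraint row 1, column RHS is 23/7.

23/7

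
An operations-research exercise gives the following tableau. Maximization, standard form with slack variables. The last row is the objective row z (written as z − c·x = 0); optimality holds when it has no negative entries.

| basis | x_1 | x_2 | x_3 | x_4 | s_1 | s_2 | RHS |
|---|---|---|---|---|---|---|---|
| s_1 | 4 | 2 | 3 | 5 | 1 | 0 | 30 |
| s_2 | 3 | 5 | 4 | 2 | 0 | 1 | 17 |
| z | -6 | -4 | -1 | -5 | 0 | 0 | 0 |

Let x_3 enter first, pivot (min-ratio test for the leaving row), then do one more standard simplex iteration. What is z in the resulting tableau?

34

Ratio test on column x_3 — row 1: 30/3 = 10; row 2: 17/4 = 17/4. Minimum is 17/4 at row 2 (s_2 leaves); pivot element 4.
Pivot on row 2; the z-row RHS becomes 0 − (-1)·(17/4) = 17/4.
Next entering variable (most negative z-row entry -21/4): x_1.
Ratio test on column x_1 — row 1: (69/4)/(7/4) = 69/7; row 2: (17/4)/(3/4) = 17/3. Minimum is 17/3 at row 2 (x_3 leaves); pivot element 3/4.
After the second pivot the z-row RHS is 17/4 − (-21/4)·(17/3) = 34.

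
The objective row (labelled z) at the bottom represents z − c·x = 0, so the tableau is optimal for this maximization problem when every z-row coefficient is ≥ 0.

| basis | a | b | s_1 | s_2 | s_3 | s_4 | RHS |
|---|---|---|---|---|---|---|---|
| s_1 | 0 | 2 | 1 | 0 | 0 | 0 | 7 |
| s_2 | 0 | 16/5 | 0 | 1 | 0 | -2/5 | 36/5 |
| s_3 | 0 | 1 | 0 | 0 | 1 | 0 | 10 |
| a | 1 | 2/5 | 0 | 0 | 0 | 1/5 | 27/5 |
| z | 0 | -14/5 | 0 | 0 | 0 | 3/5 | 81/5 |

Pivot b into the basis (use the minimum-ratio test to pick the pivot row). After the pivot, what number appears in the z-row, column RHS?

Ratio test on column b — row 1: 7/2 = 7/2; row 2: (36/5)/(16/5) = 9/4; row 3: 10/1 = 10; row 4: (27/5)/(2/5) = 27/2. Minimum is 9/4 at row 2 (s_2 leaves); pivot element 16/5.
Divide row 2 by 16/5; eliminate column b from the other rows.
z-row update in column RHS: 81/5 − (-14/5)·(9/4) = 45/2.

45/2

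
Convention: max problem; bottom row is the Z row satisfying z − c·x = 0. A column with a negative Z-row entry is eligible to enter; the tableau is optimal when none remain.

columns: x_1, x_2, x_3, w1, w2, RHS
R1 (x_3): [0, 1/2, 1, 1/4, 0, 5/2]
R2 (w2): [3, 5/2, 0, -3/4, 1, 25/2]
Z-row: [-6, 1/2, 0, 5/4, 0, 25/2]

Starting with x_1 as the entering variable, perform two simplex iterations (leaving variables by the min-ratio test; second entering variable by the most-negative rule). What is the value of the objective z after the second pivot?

40

Ratio test on column x_1 — row 1: entry 0 ≤ 0; row 2: (25/2)/3 = 25/6. Minimum is 25/6 at row 2 (w2 leaves); pivot element 3.
Pivot on row 2; the Z-row RHS becomes 25/2 − (-6)·(25/6) = 75/2.
Next entering variable (most negative Z-row entry -1/4): w1.
Ratio test on column w1 — row 1: (5/2)/(1/4) = 10; row 2: entry -1/4 ≤ 0. Minimum is 10 at row 1 (x_3 leaves); pivot element 1/4.
After the second pivot the Z-row RHS is 75/2 − (-1/4)·10 = 40.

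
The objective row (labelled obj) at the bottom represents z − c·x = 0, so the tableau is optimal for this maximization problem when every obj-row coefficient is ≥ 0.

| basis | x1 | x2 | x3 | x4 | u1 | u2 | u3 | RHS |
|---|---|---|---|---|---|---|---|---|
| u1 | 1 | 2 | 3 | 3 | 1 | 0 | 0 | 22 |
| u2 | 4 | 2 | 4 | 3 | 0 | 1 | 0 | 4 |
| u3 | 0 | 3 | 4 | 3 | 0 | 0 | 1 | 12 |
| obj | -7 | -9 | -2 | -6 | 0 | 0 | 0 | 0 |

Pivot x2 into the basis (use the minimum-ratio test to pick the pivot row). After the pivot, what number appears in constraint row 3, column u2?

-3/2

Ratio test on column x2 — row 1: 22/2 = 11; row 2: 4/2 = 2; row 3: 12/3 = 4. Minimum is 2 at row 2 (u2 leaves); pivot element 2.
Divide row 2 by 2; eliminate column x2 from the other rows.
Row 3 update in column u2: 0 − 3·(1/2) = -3/2.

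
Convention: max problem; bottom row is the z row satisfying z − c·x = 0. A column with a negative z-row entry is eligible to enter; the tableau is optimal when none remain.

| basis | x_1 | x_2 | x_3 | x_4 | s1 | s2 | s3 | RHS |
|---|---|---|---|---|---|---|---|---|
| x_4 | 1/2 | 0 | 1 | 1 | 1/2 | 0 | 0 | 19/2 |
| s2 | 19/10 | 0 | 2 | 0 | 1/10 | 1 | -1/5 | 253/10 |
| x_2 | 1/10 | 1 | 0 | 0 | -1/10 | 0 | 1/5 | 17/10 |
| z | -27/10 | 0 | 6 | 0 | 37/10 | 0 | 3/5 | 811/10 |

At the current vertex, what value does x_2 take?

x_2 is basic (row 3); its value is the RHS of that row, 17/10.

17/10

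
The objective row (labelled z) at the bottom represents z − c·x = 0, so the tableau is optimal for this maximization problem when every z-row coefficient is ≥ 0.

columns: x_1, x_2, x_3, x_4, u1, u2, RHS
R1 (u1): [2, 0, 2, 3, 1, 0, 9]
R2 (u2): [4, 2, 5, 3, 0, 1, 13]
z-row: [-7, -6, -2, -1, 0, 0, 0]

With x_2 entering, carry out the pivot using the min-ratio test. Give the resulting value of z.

Ratio test on column x_2 — row 1: entry 0 ≤ 0; row 2: 13/2 = 13/2. Minimum is 13/2 at row 2 (u2 leaves); pivot element 2.
Pivot on row 2; the z-row RHS becomes 0 − (-6)·(13/2) = 39.

39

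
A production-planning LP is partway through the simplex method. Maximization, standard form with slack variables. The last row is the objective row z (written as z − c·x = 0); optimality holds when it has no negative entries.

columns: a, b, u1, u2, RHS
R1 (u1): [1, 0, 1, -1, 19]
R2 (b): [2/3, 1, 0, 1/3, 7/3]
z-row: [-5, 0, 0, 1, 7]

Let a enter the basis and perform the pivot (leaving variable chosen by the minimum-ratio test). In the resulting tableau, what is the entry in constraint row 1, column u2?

Ratio test on column a — row 1: 19/1 = 19; row 2: (7/3)/(2/3) = 7/2. Minimum is 7/2 at row 2 (b leaves); pivot element 2/3.
Divide row 2 by 2/3; eliminate column a from the other rows.
Row 1 update in column u2: -1 − 1·(1/2) = -3/2.

-3/2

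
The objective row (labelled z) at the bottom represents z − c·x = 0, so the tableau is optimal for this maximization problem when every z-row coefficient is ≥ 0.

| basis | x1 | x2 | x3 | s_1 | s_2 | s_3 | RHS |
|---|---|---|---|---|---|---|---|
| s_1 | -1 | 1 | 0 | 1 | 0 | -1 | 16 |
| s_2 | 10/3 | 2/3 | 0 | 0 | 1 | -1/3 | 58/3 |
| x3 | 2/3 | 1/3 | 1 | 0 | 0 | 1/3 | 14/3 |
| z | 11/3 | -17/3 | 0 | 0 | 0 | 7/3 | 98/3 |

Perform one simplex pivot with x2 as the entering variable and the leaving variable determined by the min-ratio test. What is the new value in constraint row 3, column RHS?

Ratio test on column x2 — row 1: 16/1 = 16; row 2: (58/3)/(2/3) = 29; row 3: (14/3)/(1/3) = 14. Minimum is 14 at row 3 (x3 leaves); pivot element 1/3.
Divide row 3 by 1/3; eliminate column x2 from the other rows.
In the new row 3, the RHS entry is the old entry divided by the pivot: (14/3)/(1/3) = 14.

14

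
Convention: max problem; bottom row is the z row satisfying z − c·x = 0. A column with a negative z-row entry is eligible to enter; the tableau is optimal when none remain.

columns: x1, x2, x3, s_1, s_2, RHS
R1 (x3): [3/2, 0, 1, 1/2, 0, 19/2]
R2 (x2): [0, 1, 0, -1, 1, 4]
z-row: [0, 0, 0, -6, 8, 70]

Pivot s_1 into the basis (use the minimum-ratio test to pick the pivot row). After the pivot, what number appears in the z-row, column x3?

Ratio test on column s_1 — row 1: (19/2)/(1/2) = 19; row 2: entry -1 ≤ 0. Minimum is 19 at row 1 (x3 leaves); pivot element 1/2.
Divide row 1 by 1/2; eliminate column s_1 from the other rows.
z-row update in column x3: 0 − (-6)·2 = 12.

12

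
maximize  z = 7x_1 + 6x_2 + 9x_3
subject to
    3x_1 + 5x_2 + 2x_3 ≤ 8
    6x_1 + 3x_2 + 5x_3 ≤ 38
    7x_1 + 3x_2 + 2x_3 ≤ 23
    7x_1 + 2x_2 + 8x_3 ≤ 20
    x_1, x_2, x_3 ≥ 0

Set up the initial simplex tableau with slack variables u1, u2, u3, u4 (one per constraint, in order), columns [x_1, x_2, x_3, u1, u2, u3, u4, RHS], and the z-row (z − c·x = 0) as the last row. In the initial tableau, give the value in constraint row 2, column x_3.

Constraint 2 has coefficient 5 on x_3.

5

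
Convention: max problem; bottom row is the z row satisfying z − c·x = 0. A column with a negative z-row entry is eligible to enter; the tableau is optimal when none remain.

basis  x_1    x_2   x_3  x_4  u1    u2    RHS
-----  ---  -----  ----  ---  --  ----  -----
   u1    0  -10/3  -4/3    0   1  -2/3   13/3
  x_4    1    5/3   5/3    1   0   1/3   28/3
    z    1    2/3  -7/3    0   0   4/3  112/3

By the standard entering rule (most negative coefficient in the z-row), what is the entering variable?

Negative z-row entries: x_3: -7/3.
The most negative is -7/3 in column x_3, so x_3 enters.

x_3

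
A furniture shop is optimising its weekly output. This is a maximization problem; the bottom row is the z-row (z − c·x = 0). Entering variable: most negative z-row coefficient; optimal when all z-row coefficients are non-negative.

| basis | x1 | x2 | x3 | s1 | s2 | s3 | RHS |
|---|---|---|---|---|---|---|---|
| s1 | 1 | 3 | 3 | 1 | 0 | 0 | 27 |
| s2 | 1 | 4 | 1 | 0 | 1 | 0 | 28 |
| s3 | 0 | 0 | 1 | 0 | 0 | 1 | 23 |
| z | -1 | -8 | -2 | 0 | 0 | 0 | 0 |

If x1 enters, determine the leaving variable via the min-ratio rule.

s1

Column x1 entries and ratios — s1: 27/1 = 27; s2: 28/1 = 28; s3: 0 ≤ 0, skip.
Smallest ratio is 27 in the row of s1, so s1 leaves.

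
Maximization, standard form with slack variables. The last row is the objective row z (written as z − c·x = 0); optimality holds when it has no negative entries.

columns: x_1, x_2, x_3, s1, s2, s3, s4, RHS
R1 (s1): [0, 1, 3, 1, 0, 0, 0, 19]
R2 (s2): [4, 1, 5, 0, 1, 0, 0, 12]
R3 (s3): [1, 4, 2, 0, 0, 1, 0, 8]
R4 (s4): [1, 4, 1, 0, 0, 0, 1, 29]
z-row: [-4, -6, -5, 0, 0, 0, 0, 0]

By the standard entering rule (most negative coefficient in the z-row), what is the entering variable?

Negative z-row entries: x_1: -4, x_2: -6, x_3: -5.
The most negative is -6 in column x_2, so x_2 enters.

x_2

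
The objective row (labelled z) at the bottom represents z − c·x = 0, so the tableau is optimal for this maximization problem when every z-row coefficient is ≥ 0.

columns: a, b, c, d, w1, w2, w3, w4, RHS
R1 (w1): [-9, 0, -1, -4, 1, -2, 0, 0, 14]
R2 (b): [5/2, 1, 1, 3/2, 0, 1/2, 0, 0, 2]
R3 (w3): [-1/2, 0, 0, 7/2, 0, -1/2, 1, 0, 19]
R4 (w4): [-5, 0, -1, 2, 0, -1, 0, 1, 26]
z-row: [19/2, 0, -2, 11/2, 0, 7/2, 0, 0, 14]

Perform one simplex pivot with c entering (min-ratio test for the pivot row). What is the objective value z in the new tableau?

Ratio test on column c — row 1: entry -1 ≤ 0; row 2: 2/1 = 2; row 3: entry 0 ≤ 0; row 4: entry -1 ≤ 0. Minimum is 2 at row 2 (b leaves); pivot element 1.
Pivot on row 2; the z-row RHS becomes 14 − (-2)·2 = 18.

18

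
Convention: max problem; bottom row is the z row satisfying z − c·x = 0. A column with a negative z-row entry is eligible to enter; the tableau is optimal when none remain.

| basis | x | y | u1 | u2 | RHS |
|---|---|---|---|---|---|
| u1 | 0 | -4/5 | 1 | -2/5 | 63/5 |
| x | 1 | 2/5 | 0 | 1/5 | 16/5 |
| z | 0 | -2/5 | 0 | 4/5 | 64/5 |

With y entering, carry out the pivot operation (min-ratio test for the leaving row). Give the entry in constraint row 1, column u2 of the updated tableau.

Ratio test on column y — row 1: entry -4/5 ≤ 0; row 2: (16/5)/(2/5) = 8. Minimum is 8 at row 2 (x leaves); pivot element 2/5.
Divide row 2 by 2/5; eliminate column y from the other rows.
Row 1 update in column u2: -2/5 − (-4/5)·(1/2) = 0.

0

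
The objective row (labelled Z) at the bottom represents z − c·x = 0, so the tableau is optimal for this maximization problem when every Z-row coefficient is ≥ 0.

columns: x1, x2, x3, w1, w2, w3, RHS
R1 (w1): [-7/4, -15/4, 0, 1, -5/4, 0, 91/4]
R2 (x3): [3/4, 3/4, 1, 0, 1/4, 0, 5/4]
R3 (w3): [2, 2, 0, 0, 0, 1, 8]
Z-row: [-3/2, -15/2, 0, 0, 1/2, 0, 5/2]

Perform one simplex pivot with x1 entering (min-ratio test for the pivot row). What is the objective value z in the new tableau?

Ratio test on column x1 — row 1: entry -7/4 ≤ 0; row 2: (5/4)/(3/4) = 5/3; row 3: 8/2 = 4. Minimum is 5/3 at row 2 (x3 leaves); pivot element 3/4.
Pivot on row 2; the Z-row RHS becomes 5/2 − (-3/2)·(5/3) = 5.

5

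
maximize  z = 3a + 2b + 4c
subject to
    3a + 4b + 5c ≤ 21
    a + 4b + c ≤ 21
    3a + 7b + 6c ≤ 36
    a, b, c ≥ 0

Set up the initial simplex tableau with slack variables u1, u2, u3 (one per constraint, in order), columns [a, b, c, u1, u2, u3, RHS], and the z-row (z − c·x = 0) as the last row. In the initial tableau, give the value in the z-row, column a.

-3

The z-row carries the negated objective coefficients: the a entry is -3.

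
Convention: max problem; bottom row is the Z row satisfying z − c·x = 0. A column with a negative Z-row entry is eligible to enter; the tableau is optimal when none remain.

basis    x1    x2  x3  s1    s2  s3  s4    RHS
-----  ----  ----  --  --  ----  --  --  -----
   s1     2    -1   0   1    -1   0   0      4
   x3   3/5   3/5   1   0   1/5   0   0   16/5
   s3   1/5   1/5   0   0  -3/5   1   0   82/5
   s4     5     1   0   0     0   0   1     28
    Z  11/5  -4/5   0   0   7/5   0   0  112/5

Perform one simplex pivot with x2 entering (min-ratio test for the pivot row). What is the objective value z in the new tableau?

80/3

Ratio test on column x2 — row 1: entry -1 ≤ 0; row 2: (16/5)/(3/5) = 16/3; row 3: (82/5)/(1/5) = 82; row 4: 28/1 = 28. Minimum is 16/3 at row 2 (x3 leaves); pivot element 3/5.
Pivot on row 2; the Z-row RHS becomes 112/5 − (-4/5)·(16/3) = 80/3.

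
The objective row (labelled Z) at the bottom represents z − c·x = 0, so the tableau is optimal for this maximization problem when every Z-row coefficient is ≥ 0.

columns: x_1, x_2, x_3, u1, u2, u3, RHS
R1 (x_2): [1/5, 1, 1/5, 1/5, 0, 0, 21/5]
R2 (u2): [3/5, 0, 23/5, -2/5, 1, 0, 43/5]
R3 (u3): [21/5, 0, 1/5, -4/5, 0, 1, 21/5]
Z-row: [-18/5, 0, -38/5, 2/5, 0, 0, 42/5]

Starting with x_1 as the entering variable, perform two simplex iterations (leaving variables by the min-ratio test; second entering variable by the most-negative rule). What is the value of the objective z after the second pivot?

25

Ratio test on column x_1 — row 1: (21/5)/(1/5) = 21; row 2: (43/5)/(3/5) = 43/3; row 3: (21/5)/(21/5) = 1. Minimum is 1 at row 3 (u3 leaves); pivot element 21/5.
Pivot on row 3; the Z-row RHS becomes 42/5 − (-18/5)·1 = 12.
Next entering variable (most negative Z-row entry -52/7): x_3.
Ratio test on column x_3 — row 1: 4/(4/21) = 21; row 2: 8/(32/7) = 7/4; row 3: 1/(1/21) = 21. Minimum is 7/4 at row 2 (u2 leaves); pivot element 32/7.
After the second pivot the Z-row RHS is 12 − (-52/7)·(7/4) = 25.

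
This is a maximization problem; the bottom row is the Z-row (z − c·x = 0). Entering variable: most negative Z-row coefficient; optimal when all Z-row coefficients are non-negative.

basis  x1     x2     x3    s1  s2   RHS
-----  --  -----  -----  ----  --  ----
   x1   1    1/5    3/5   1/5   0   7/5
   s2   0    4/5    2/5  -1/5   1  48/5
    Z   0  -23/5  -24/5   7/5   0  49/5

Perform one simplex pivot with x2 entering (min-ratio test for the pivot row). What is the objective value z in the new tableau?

Ratio test on column x2 — row 1: (7/5)/(1/5) = 7; row 2: (48/5)/(4/5) = 12. Minimum is 7 at row 1 (x1 leaves); pivot element 1/5.
Pivot on row 1; the Z-row RHS becomes 49/5 − (-23/5)·7 = 42.

42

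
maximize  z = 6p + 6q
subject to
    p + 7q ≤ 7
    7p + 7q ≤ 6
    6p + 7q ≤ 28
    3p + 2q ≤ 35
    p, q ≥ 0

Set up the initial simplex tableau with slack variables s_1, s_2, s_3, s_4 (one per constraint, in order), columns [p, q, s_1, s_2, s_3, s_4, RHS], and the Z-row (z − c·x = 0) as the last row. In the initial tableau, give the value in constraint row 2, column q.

7

Constraint 2 has coefficient 7 on q.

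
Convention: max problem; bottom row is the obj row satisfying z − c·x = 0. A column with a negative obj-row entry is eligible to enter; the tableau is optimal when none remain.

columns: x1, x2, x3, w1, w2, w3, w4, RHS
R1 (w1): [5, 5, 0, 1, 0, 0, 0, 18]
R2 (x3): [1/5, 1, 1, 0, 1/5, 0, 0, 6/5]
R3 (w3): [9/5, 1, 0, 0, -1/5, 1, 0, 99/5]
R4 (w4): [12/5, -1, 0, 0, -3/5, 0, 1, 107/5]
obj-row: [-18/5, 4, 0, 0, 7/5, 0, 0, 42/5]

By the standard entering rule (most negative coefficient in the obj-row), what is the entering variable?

Negative obj-row entries: x1: -18/5.
The most negative is -18/5 in column x1, so x1 enters.

x1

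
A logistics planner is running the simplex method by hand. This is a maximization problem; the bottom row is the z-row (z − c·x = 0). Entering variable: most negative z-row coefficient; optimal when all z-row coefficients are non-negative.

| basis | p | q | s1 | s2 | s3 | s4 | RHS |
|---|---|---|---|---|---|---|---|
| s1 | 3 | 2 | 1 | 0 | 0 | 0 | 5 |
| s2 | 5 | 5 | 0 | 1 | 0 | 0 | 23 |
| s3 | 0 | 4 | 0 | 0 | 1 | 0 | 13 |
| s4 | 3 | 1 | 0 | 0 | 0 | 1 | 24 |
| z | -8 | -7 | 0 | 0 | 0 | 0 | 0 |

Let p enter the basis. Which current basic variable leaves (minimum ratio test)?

s1

Column p entries and ratios — s1: 5/3 = 5/3; s2: 23/5 = 23/5; s3: 0 ≤ 0, skip; s4: 24/3 = 8.
Smallest ratio is 5/3 in the row of s1, so s1 leaves.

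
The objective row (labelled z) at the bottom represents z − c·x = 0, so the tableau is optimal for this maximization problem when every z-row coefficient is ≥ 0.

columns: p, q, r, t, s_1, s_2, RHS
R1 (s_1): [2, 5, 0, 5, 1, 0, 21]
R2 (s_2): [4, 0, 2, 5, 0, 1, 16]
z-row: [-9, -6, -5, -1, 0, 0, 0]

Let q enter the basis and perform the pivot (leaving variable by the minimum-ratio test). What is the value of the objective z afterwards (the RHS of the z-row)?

126/5

Ratio test on column q — row 1: 21/5 = 21/5; row 2: entry 0 ≤ 0. Minimum is 21/5 at row 1 (s_1 leaves); pivot element 5.
Pivot on row 1; the z-row RHS becomes 0 − (-6)·(21/5) = 126/5.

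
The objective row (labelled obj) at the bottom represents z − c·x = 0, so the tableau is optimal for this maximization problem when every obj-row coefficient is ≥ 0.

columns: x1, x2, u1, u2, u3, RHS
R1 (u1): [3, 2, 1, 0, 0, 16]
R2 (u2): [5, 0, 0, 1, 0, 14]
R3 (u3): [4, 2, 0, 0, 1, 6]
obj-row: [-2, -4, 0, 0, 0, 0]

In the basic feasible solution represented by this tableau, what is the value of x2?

0

x2 is not in the basis, so in the current basic feasible solution x2 = 0.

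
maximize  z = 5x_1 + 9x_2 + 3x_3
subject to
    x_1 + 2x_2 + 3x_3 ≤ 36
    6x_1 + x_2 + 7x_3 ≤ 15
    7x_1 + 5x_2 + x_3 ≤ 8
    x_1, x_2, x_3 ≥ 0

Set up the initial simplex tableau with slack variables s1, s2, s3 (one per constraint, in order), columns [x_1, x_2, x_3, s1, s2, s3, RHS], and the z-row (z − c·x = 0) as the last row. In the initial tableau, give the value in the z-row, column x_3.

-3

The z-row carries the negated objective coefficients: the x_3 entry is -3.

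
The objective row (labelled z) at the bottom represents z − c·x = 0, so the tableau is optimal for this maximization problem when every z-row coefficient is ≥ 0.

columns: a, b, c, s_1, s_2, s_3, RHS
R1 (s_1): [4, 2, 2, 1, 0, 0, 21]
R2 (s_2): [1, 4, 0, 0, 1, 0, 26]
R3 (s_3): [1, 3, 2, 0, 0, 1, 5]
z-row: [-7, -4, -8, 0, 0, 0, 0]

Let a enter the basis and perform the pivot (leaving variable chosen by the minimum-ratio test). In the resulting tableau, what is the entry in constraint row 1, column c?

-6

Ratio test on column a — row 1: 21/4 = 21/4; row 2: 26/1 = 26; row 3: 5/1 = 5. Minimum is 5 at row 3 (s_3 leaves); pivot element 1.
Divide row 3 by 1; eliminate column a from the other rows.
Row 1 update in column c: 2 − 4·2 = -6.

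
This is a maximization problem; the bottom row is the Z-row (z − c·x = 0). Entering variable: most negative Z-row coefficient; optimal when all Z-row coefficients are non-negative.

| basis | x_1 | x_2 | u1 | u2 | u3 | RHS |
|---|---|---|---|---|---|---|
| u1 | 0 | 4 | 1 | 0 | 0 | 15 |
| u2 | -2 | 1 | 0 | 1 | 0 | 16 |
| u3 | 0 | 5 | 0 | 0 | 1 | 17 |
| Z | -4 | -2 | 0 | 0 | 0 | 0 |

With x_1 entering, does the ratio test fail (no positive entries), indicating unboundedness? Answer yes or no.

yes

Every constraint-row entry in column x_1 is ≤ 0, so increasing x_1 is unbounded.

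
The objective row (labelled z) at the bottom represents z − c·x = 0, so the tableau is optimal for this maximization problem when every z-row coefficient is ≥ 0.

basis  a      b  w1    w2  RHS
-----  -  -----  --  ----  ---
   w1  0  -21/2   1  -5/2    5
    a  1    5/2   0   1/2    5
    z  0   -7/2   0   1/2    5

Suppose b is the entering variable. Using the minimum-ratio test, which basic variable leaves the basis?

a

Column b entries and ratios — w1: -21/2 ≤ 0, skip; a: 5/(5/2) = 2.
Smallest ratio is 2 in the row of a, so a leaves.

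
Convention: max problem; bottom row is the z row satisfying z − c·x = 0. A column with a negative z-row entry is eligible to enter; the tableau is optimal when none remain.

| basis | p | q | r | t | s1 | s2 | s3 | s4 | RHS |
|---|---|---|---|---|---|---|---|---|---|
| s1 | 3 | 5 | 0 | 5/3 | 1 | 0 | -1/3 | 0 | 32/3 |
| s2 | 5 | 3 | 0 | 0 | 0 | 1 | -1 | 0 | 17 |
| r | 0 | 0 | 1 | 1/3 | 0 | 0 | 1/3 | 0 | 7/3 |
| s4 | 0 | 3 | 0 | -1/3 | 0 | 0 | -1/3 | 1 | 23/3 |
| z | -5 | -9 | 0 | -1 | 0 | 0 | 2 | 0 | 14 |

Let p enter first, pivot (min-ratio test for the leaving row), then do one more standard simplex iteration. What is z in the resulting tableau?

255/8

Ratio test on column p — row 1: (32/3)/3 = 32/9; row 2: 17/5 = 17/5; row 3: entry 0 ≤ 0; row 4: entry 0 ≤ 0. Minimum is 17/5 at row 2 (s2 leaves); pivot element 5.
Pivot on row 2; the z-row RHS becomes 14 − (-5)·(17/5) = 31.
Next entering variable (most negative z-row entry -6): q.
Ratio test on column q — row 1: (7/15)/(16/5) = 7/48; row 2: (17/5)/(3/5) = 17/3; row 3: entry 0 ≤ 0; row 4: (23/3)/3 = 23/9. Minimum is 7/48 at row 1 (s1 leaves); pivot element 16/5.
After the second pivot the z-row RHS is 31 − (-6)·(7/48) = 255/8.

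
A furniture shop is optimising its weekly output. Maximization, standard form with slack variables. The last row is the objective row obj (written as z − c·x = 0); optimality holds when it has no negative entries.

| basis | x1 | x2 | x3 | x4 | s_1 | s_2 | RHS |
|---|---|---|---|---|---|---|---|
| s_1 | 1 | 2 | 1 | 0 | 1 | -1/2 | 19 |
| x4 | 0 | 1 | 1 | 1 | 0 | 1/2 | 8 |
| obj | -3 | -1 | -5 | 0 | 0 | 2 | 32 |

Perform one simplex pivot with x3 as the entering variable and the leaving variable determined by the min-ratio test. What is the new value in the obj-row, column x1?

-3

Ratio test on column x3 — row 1: 19/1 = 19; row 2: 8/1 = 8. Minimum is 8 at row 2 (x4 leaves); pivot element 1.
Divide row 2 by 1; eliminate column x3 from the other rows.
obj-row update in column x1: -3 − (-5)·0 = -3.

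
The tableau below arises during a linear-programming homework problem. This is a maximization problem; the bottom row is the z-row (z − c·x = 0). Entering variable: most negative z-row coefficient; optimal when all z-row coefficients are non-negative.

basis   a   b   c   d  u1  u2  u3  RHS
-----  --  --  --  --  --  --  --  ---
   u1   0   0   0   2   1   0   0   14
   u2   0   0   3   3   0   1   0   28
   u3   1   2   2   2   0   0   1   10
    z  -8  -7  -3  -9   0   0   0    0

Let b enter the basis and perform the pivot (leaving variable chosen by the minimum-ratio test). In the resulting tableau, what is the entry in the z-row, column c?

4

Ratio test on column b — row 1: entry 0 ≤ 0; row 2: entry 0 ≤ 0; row 3: 10/2 = 5. Minimum is 5 at row 3 (u3 leaves); pivot element 2.
Divide row 3 by 2; eliminate column b from the other rows.
z-row update in column c: -3 − (-7)·1 = 4.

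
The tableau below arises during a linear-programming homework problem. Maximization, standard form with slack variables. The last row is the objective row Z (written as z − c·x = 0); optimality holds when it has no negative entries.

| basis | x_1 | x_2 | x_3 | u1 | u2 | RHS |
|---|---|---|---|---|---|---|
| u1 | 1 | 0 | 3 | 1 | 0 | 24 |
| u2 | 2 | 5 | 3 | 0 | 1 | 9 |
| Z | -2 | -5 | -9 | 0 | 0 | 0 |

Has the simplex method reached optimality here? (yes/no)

The Z-row has a negative entry -9 in column x_3, so it is not optimal.

no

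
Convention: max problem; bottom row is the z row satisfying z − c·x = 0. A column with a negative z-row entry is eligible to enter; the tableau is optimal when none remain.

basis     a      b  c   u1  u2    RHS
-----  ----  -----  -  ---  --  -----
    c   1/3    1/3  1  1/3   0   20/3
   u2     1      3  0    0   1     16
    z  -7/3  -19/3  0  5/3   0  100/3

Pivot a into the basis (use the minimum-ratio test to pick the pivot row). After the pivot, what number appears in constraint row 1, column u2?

Ratio test on column a — row 1: (20/3)/(1/3) = 20; row 2: 16/1 = 16. Minimum is 16 at row 2 (u2 leaves); pivot element 1.
Divide row 2 by 1; eliminate column a from the other rows.
Row 1 update in column u2: 0 − (1/3)·1 = -1/3.

-1/3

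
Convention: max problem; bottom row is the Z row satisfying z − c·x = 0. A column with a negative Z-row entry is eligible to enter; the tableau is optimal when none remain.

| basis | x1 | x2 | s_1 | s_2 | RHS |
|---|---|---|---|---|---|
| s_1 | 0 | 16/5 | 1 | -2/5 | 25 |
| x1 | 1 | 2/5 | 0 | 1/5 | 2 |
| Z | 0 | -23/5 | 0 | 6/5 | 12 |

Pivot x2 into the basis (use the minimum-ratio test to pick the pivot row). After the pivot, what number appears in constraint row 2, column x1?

5/2

Ratio test on column x2 — row 1: 25/(16/5) = 125/16; row 2: 2/(2/5) = 5. Minimum is 5 at row 2 (x1 leaves); pivot element 2/5.
Divide row 2 by 2/5; eliminate column x2 from the other rows.
In the new row 2, the x1 entry is the old entry divided by the pivot: 1/(2/5) = 5/2.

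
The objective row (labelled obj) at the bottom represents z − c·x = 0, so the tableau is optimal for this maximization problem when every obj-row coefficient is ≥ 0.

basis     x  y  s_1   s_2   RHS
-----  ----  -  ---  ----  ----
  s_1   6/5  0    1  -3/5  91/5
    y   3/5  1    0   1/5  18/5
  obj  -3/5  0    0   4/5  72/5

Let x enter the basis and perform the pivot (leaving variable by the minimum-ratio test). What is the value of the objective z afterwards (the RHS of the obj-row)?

Ratio test on column x — row 1: (91/5)/(6/5) = 91/6; row 2: (18/5)/(3/5) = 6. Minimum is 6 at row 2 (y leaves); pivot element 3/5.
Pivot on row 2; the obj-row RHS becomes 72/5 − (-3/5)·6 = 18.

18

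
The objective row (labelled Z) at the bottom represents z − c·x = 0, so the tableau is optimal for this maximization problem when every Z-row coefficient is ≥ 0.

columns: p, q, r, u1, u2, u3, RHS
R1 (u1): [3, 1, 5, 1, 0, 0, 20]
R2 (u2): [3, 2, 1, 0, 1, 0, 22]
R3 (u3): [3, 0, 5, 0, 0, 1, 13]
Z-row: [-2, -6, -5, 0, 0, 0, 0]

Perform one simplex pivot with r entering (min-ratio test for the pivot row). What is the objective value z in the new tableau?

13

Ratio test on column r — row 1: 20/5 = 4; row 2: 22/1 = 22; row 3: 13/5 = 13/5. Minimum is 13/5 at row 3 (u3 leaves); pivot element 5.
Pivot on row 3; the Z-row RHS becomes 0 − (-5)·(13/5) = 13.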